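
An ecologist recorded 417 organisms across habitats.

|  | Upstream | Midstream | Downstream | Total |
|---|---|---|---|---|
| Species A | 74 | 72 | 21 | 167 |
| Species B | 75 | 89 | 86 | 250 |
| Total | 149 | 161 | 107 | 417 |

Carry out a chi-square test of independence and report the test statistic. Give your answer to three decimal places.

Grand total N = 417.
Expected counts (row total × column total / N):
  Species A, Upstream: 167×149/417 = 59.6715
  Species A, Midstream: 167×161/417 = 64.4772
  Species A, Downstream: 167×107/417 = 42.8513
  Species B, Upstream: 250×149/417 = 89.3285
  Species B, Midstream: 250×161/417 = 96.5228
  Species B, Downstream: 250×107/417 = 64.1487
Contributions (O − E)²/E:
  (74 − 59.6715)²/59.6715 = 3.4406
  (72 − 64.4772)²/64.4772 = 0.8777
  (21 − 42.8513)²/42.8513 = 11.1427
  (75 − 89.3285)²/89.3285 = 2.2983
  (89 − 96.5228)²/96.5228 = 0.5863
  (86 − 64.1487)²/64.1487 = 7.4433
χ² = 3.4406 + 0.8777 + 11.1427 + 2.2983 + 0.5863 + 7.4433 = 25.789

25.789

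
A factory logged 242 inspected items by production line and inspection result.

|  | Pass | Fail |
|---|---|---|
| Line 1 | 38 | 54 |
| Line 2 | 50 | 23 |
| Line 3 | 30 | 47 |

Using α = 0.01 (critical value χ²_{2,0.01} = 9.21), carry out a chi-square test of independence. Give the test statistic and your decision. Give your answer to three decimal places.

Row totals: 92, 73, 77. Column totals: 118, 124. Grand total N = 242.
Expected counts (row total × column total / N):
  Line 1, Pass: 92×118/242 = 44.85950
  Line 1, Fail: 92×124/242 = 47.14050
  Line 2, Pass: 73×118/242 = 35.59504
  Line 2, Fail: 73×124/242 = 37.40496
  Line 3, Pass: 77×118/242 = 37.54545
  Line 3, Fail: 77×124/242 = 39.45455
Contributions (O − E)²/E:
  (38 − 44.85950)²/44.85950 = 1.0489
  (54 − 47.14050)²/47.14050 = 0.9981
  (50 − 35.59504)²/35.59504 = 5.8295
  (23 − 37.40496)²/37.40496 = 5.5475
  (30 − 37.54545)²/37.54545 = 1.5164
  (47 − 39.45455)²/39.45455 = 1.4430
χ² = 1.0489 + 0.9981 + 5.8295 + 5.5475 + 1.5164 + 1.4430 = 16.383
df = (3−1)(2−1) = 2. Since 16.383 > 9.21, reject the null hypothesis of independence at α = 0.01.

16.383; reject H₀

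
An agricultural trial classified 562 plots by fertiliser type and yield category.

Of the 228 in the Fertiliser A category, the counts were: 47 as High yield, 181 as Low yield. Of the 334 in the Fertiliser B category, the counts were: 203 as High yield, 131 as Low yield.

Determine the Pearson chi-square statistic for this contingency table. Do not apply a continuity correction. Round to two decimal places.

88.51

Row totals: 228, 334. Column totals: 250, 312. Grand total N = 562.
Expected counts (row total × column total / N):
  Fertiliser A, High yield: 228×250/562 = 101.4235
  Fertiliser A, Low yield: 228×312/562 = 126.5765
  Fertiliser B, High yield: 334×250/562 = 148.5765
  Fertiliser B, Low yield: 334×312/562 = 185.4235
Contributions (O − E)²/E:
  (47 − 101.4235)²/101.4235 = 29.2035
  (181 − 126.5765)²/126.5765 = 23.4002
  (203 − 148.5765)²/148.5765 = 19.9353
  (131 − 185.4235)²/185.4235 = 15.9738
χ² = 29.2035 + 23.4002 + 19.9353 + 15.9738 = 88.51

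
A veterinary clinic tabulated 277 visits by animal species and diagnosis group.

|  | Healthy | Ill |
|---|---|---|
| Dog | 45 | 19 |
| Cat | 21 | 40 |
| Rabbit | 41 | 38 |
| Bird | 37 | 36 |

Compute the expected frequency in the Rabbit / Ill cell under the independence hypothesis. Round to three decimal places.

37.931

Row total (Rabbit) = 79; column total (Ill) = 133; grand total N = 277.
Expected count = (row total × column total) / N = 79 × 133 / 277 = 37.931.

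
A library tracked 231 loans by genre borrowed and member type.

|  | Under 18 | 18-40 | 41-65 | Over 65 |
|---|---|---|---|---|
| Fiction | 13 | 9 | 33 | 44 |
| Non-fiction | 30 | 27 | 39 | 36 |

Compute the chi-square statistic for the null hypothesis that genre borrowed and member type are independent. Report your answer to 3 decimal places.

Row totals: 99, 132. Column totals: 43, 36, 72, 80. Grand total N = 231.
Expected counts (row total × column total / N):
  Fiction, Under 18: 99×43/231 = 18.4286
  Fiction, 18-40: 99×36/231 = 15.4286
  Fiction, 41-65: 99×72/231 = 30.8571
  Fiction, Over 65: 99×80/231 = 34.2857
  Non-fiction, Under 18: 132×43/231 = 24.5714
  Non-fiction, 18-40: 132×36/231 = 20.5714
  Non-fiction, 41-65: 132×72/231 = 41.1429
  Non-fiction, Over 65: 132×80/231 = 45.7143
Contributions (O − E)²/E:
  (13 − 18.4286)²/18.4286 = 1.5991
  (9 − 15.4286)²/15.4286 = 2.6786
  (33 − 30.8571)²/30.8571 = 0.1488
  (44 − 34.2857)²/34.2857 = 2.7524
  (30 − 24.5714)²/24.5714 = 1.1993
  (27 − 20.5714)²/20.5714 = 2.0089
  (39 − 41.1429)²/41.1429 = 0.1116
  (36 − 45.7143)²/45.7143 = 2.0643
χ² = 1.5991 + 2.6786 + 0.1488 + 2.7524 + 1.1993 + 2.0089 + 0.1116 + 2.0643 = 12.563

12.563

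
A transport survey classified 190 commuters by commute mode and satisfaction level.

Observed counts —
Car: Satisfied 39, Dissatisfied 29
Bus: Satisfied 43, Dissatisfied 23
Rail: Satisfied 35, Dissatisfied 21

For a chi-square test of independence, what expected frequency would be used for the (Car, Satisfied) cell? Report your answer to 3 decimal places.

41.874

Row total (Car) = 68; column total (Satisfied) = 117; grand total N = 190.
Expected count = (row total × column total) / N = 68 × 117 / 190 = 41.874.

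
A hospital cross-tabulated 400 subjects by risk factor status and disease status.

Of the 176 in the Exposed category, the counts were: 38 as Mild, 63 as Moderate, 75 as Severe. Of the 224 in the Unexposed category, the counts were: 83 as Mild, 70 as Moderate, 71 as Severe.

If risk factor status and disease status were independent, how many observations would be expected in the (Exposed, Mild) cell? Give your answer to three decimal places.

Row total (Exposed) = 176; column total (Mild) = 121; grand total N = 400.
Expected count = (row total × column total) / N = 176 × 121 / 400 = 53.240.

53.240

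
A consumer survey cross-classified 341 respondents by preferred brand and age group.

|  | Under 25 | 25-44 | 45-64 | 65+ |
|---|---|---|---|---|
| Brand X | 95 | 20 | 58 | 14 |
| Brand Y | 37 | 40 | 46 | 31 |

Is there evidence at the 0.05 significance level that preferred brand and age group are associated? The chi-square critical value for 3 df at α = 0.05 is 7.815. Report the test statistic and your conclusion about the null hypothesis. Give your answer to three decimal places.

Row totals: 187, 154. Column totals: 132, 60, 104, 45. Grand total N = 341.
Expected counts (row total × column total / N):
  Brand X, Under 25: 187×132/341 = 72.3871
  Brand X, 25-44: 187×60/341 = 32.9032
  Brand X, 45-64: 187×104/341 = 57.0323
  Brand X, 65+: 187×45/341 = 24.6774
  Brand Y, Under 25: 154×132/341 = 59.6129
  Brand Y, 25-44: 154×60/341 = 27.0968
  Brand Y, 45-64: 154×104/341 = 46.9677
  Brand Y, 65+: 154×45/341 = 20.3226
Contributions (O − E)²/E:
  (95 − 72.3871)²/72.3871 = 7.0640
  (20 − 32.9032)²/32.9032 = 5.0601
  (58 − 57.0323)²/57.0323 = 0.0164
  (14 − 24.6774)²/24.6774 = 4.6199
  (37 − 59.6129)²/59.6129 = 8.5777
  (40 − 27.0968)²/27.0968 = 6.1444
  (46 − 46.9677)²/46.9677 = 0.0199
  (31 − 20.3226)²/20.3226 = 5.6099
χ² = 7.0640 + 5.0601 + 0.0164 + 4.6199 + 8.5777 + 6.1444 + 0.0199 + 5.6099 = 37.112
df = (2−1)(4−1) = 3. Since 37.112 > 7.815, reject the null hypothesis of independence at α = 0.05.

37.112; reject H₀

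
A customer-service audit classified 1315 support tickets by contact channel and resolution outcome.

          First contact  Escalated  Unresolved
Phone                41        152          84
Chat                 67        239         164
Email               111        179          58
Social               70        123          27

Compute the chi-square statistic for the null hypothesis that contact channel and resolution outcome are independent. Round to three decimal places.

Row totals: 277, 470, 348, 220. Column totals: 289, 693, 333. Grand total N = 1315.
Expected counts (row total × column total / N):
  Phone, First contact: 277×289/1315 = 60.8768
  Phone, Escalated: 277×693/1315 = 145.9779
  Phone, Unresolved: 277×333/1315 = 70.1452
  Chat, First contact: 470×289/1315 = 103.2928
  Chat, Escalated: 470×693/1315 = 247.6882
  Chat, Unresolved: 470×333/1315 = 119.0190
  Email, First contact: 348×289/1315 = 76.4806
  Email, Escalated: 348×693/1315 = 183.3947
  Email, Unresolved: 348×333/1315 = 88.1247
  Social, First contact: 220×289/1315 = 48.3498
  Social, Escalated: 220×693/1315 = 115.9392
  Social, Unresolved: 220×333/1315 = 55.7110
Contributions (O − E)²/E:
  (41 − 60.8768)²/60.8768 = 6.4899
  (152 − 145.9779)²/145.9779 = 0.2484
  (84 − 70.1452)²/70.1452 = 2.7365
  (67 − 103.2928)²/103.2928 = 12.7518
  (239 − 247.6882)²/247.6882 = 0.3048
  (164 − 119.0190)²/119.0190 = 16.9997
  (111 − 76.4806)²/76.4806 = 15.5803
  (179 − 183.3947)²/183.3947 = 0.1053
  (58 − 88.1247)²/88.1247 = 10.2979
  (70 − 48.3498)²/48.3498 = 9.6946
  (123 − 115.9392)²/115.9392 = 0.4300
  (27 − 55.7110)²/55.7110 = 14.7964
χ² = 6.4899 + 0.2484 + 2.7365 + 12.7518 + 0.3048 + 16.9997 + 15.5803 + 0.1053 + 10.2979 + 9.6946 + 0.4300 + 14.7964 = 90.436

90.436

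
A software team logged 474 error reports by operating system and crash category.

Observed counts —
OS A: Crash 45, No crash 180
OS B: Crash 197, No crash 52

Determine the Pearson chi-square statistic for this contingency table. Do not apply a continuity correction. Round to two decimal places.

Row totals: 225, 249. Column totals: 242, 232. Grand total N = 474.
Expected counts (row total × column total / N):
  OS A, Crash: 225×242/474 = 114.873
  OS A, No crash: 225×232/474 = 110.127
  OS B, Crash: 249×242/474 = 127.127
  OS B, No crash: 249×232/474 = 121.873
Contributions (O − E)²/E:
  (45 − 114.873)²/114.873 = 42.5012
  (180 − 110.127)²/110.127 = 44.3328
  (197 − 127.127)²/127.127 = 38.4044
  (52 − 121.873)²/121.873 = 40.0600
χ² = 42.5012 + 44.3328 + 38.4044 + 40.0600 = 165.30

165.30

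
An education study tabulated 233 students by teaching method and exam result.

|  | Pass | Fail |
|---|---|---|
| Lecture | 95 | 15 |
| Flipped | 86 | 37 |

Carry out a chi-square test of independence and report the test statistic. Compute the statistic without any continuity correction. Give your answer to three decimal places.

9.058

Row totals: 110, 123. Column totals: 181, 52. Grand total N = 233.
Expected counts (row total × column total / N):
  Lecture, Pass: 110×181/233 = 85.4506
  Lecture, Fail: 110×52/233 = 24.5494
  Flipped, Pass: 123×181/233 = 95.5494
  Flipped, Fail: 123×52/233 = 27.4506
Contributions (O − E)²/E:
  (95 − 85.4506)²/85.4506 = 1.0672
  (15 − 24.5494)²/24.5494 = 3.7146
  (86 − 95.5494)²/95.5494 = 0.9544
  (37 − 27.4506)²/27.4506 = 3.3220
χ² = 1.0672 + 3.7146 + 0.9544 + 3.3220 = 9.058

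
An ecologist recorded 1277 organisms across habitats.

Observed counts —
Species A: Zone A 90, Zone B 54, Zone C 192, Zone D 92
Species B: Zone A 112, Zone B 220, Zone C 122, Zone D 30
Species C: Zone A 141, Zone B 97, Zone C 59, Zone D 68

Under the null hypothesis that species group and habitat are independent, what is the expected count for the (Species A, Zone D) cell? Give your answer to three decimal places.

Row total (Species A) = 428; column total (Zone D) = 190; grand total N = 1277.
Expected count = (row total × column total) / N = 428 × 190 / 1277 = 63.681.

63.681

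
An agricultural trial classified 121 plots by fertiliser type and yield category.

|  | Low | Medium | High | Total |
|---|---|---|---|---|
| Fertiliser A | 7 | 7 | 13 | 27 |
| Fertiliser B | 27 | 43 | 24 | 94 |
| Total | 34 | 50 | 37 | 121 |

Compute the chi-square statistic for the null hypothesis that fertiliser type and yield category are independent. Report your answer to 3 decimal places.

Grand total N = 121.
Expected counts (row total × column total / N):
  Fertiliser A, Low: 27×34/121 = 7.5868
  Fertiliser A, Medium: 27×50/121 = 11.1570
  Fertiliser A, High: 27×37/121 = 8.2562
  Fertiliser B, Low: 94×34/121 = 26.4132
  Fertiliser B, Medium: 94×50/121 = 38.8430
  Fertiliser B, High: 94×37/121 = 28.7438
Contributions (O − E)²/E:
  (7 − 7.5868)²/7.5868 = 0.0454
  (7 − 11.1570)²/11.1570 = 1.5489
  (13 − 8.2562)²/8.2562 = 2.7257
  (27 − 26.4132)²/26.4132 = 0.0130
  (43 − 38.8430)²/38.8430 = 0.4449
  (24 − 28.7438)²/28.7438 = 0.7829
χ² = 0.0454 + 1.5489 + 2.7257 + 0.0130 + 0.4449 + 0.7829 = 5.561

5.561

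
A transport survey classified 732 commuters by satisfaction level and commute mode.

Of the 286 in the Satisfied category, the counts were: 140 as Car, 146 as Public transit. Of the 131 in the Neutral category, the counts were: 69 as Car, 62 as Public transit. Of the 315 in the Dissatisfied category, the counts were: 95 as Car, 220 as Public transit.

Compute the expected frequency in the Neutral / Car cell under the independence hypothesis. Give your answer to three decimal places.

54.404

Row total (Neutral) = 131; column total (Car) = 304; grand total N = 732.
Expected count = (row total × column total) / N = 131 × 304 / 732 = 54.404.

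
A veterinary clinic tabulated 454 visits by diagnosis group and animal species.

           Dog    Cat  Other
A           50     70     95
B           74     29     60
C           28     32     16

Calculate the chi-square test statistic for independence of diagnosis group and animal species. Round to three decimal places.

Row totals: 215, 163, 76. Column totals: 152, 131, 171. Grand total N = 454.
Expected counts (row total × column total / N):
  A, Dog: 215×152/454 = 71.9824
  A, Cat: 215×131/454 = 62.0374
  A, Other: 215×171/454 = 80.9802
  B, Dog: 163×152/454 = 54.5727
  B, Cat: 163×131/454 = 47.0330
  B, Other: 163×171/454 = 61.3943
  C, Dog: 76×152/454 = 25.4449
  C, Cat: 76×131/454 = 21.9295
  C, Other: 76×171/454 = 28.6256
Contributions (O − E)²/E:
  (50 − 71.9824)²/71.9824 = 6.7131
  (70 − 62.0374)²/62.0374 = 1.0220
  (95 − 80.9802)²/80.9802 = 2.4272
  (74 − 54.5727)²/54.5727 = 6.9159
  (29 − 47.0330)²/47.0330 = 6.9141
  (60 − 61.3943)²/61.3943 = 0.0317
  (28 − 25.4449)²/25.4449 = 0.2566
  (32 − 21.9295)²/21.9295 = 4.6246
  (16 − 28.6256)²/28.6256 = 5.5686
χ² = 6.7131 + 1.0220 + 2.4272 + 6.9159 + 6.9141 + 0.0317 + 0.2566 + 4.6246 + 5.5686 = 34.474

34.474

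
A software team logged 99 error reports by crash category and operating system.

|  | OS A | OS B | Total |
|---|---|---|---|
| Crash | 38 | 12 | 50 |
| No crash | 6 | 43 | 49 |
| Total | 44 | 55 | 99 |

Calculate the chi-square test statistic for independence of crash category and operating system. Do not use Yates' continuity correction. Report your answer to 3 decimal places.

40.740

Grand total N = 99.
Expected counts (row total × column total / N):
  Crash, OS A: 50×44/99 = 22.2222
  Crash, OS B: 50×55/99 = 27.7778
  No crash, OS A: 49×44/99 = 21.7778
  No crash, OS B: 49×55/99 = 27.2222
Contributions (O − E)²/E:
  (38 − 22.2222)²/22.2222 = 11.2023
  (12 − 27.7778)²/27.7778 = 8.9618
  (6 − 21.7778)²/21.7778 = 11.4309
  (43 − 27.2222)²/27.2222 = 9.1447
χ² = 11.2023 + 8.9618 + 11.4309 + 9.1447 = 40.740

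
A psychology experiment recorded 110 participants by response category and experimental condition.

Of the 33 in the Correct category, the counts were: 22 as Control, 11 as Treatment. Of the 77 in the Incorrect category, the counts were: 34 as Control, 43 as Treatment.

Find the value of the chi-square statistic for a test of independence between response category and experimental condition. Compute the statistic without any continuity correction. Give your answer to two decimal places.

Row totals: 33, 77. Column totals: 56, 54. Grand total N = 110.
Expected counts (row total × column total / N):
  Correct, Control: 33×56/110 = 16.800
  Correct, Treatment: 33×54/110 = 16.200
  Incorrect, Control: 77×56/110 = 39.200
  Incorrect, Treatment: 77×54/110 = 37.800
Contributions (O − E)²/E:
  (22 − 16.800)²/16.800 = 1.6095
  (11 − 16.200)²/16.200 = 1.6691
  (34 − 39.200)²/39.200 = 0.6898
  (43 − 37.800)²/37.800 = 0.7153
χ² = 1.6095 + 1.6691 + 0.6898 + 0.7153 = 4.68

4.68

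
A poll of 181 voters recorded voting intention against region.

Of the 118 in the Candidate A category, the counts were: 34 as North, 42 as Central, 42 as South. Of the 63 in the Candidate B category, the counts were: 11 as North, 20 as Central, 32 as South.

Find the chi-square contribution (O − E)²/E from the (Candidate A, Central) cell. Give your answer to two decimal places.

Row total (Candidate A) = 118; column total (Central) = 62; N = 181.
Expected count E = 118 × 62 / 181 = 40.420.
Contribution = (O − E)²/E = (42 − 40.420)² / 40.420 = 0.06.

0.06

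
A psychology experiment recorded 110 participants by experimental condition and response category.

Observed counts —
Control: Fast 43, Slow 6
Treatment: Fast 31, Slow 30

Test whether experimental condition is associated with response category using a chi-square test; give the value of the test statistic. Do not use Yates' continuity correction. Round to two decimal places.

Row totals: 49, 61. Column totals: 74, 36. Grand total N = 110.
Expected counts (row total × column total / N):
  Control, Fast: 49×74/110 = 32.964
  Control, Slow: 49×36/110 = 16.036
  Treatment, Fast: 61×74/110 = 41.036
  Treatment, Slow: 61×36/110 = 19.964
Contributions (O − E)²/E:
  (43 − 32.964)²/32.964 = 3.0555
  (6 − 16.036)²/16.036 = 6.2809
  (31 − 41.036)²/41.036 = 2.4545
  (30 − 19.964)²/19.964 = 5.0451
χ² = 3.0555 + 6.2809 + 2.4545 + 5.0451 = 16.84

16.84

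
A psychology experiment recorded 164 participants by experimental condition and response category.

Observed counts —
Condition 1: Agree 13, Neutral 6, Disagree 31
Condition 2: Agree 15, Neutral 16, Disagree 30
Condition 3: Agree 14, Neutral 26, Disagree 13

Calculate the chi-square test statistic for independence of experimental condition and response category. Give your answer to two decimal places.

20.78

Row totals: 50, 61, 53. Column totals: 42, 48, 74. Grand total N = 164.
Expected counts (row total × column total / N):
  Condition 1, Agree: 50×42/164 = 12.805
  Condition 1, Neutral: 50×48/164 = 14.634
  Condition 1, Disagree: 50×74/164 = 22.561
  Condition 2, Agree: 61×42/164 = 15.622
  Condition 2, Neutral: 61×48/164 = 17.854
  Condition 2, Disagree: 61×74/164 = 27.524
  Condition 3, Agree: 53×42/164 = 13.573
  Condition 3, Neutral: 53×48/164 = 15.512
  Condition 3, Disagree: 53×74/164 = 23.915
Contributions (O − E)²/E:
  (13 − 12.805)²/12.805 = 0.0030
  (6 − 14.634)²/14.634 = 5.0940
  (31 − 22.561)²/22.561 = 3.1566
  (15 − 15.622)²/15.622 = 0.0248
  (16 − 17.854)²/17.854 = 0.1925
  (30 − 27.524)²/27.524 = 0.2227
  (14 − 13.573)²/13.573 = 0.0134
  (26 − 15.512)²/15.512 = 7.0912
  (13 − 23.915)²/23.915 = 4.9817
χ² = 0.0030 + 5.0940 + 3.1566 + 0.0248 + 0.1925 + 0.2227 + 0.0134 + 7.0912 + 4.9817 = 20.78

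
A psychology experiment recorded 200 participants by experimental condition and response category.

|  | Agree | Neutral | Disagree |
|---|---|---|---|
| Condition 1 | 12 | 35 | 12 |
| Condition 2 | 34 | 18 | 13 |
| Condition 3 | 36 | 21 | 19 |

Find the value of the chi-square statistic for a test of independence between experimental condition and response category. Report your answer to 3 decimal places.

20.695

Row totals: 59, 65, 76. Column totals: 82, 74, 44. Grand total N = 200.
Expected counts (row total × column total / N):
  Condition 1, Agree: 59×82/200 = 24.1900
  Condition 1, Neutral: 59×74/200 = 21.8300
  Condition 1, Disagree: 59×44/200 = 12.9800
  Condition 2, Agree: 65×82/200 = 26.6500
  Condition 2, Neutral: 65×74/200 = 24.0500
  Condition 2, Disagree: 65×44/200 = 14.3000
  Condition 3, Agree: 76×82/200 = 31.1600
  Condition 3, Neutral: 76×74/200 = 28.1200
  Condition 3, Disagree: 76×44/200 = 16.7200
Contributions (O − E)²/E:
  (12 − 24.1900)²/24.1900 = 6.1429
  (35 − 21.8300)²/21.8300 = 7.9454
  (12 − 12.9800)²/12.9800 = 0.0740
  (34 − 26.6500)²/26.6500 = 2.0271
  (18 − 24.0500)²/24.0500 = 1.5219
  (13 − 14.3000)²/14.3000 = 0.1182
  (36 − 31.1600)²/31.1600 = 0.7518
  (21 − 28.1200)²/28.1200 = 1.8028
  (19 − 16.7200)²/16.7200 = 0.3109
χ² = 6.1429 + 7.9454 + 0.0740 + 2.0271 + 1.5219 + 0.1182 + 0.7518 + 1.8028 + 0.3109 = 20.695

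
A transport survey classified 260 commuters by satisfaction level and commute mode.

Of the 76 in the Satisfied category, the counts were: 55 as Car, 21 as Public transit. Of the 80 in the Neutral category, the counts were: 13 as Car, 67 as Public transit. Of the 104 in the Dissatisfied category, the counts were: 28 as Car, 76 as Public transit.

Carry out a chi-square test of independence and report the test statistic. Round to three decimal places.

60.144

Row totals: 76, 80, 104. Column totals: 96, 164. Grand total N = 260.
Expected counts (row total × column total / N):
  Satisfied, Car: 76×96/260 = 28.0615
  Satisfied, Public transit: 76×164/260 = 47.9385
  Neutral, Car: 80×96/260 = 29.5385
  Neutral, Public transit: 80×164/260 = 50.4615
  Dissatisfied, Car: 104×96/260 = 38.4000
  Dissatisfied, Public transit: 104×164/260 = 65.6000
Contributions (O − E)²/E:
  (55 − 28.0615)²/28.0615 = 25.8604
  (21 − 47.9385)²/47.9385 = 15.1378
  (13 − 29.5385)²/29.5385 = 9.2598
  (67 − 50.4615)²/50.4615 = 5.4204
  (28 − 38.4000)²/38.4000 = 2.8167
  (76 − 65.6000)²/65.6000 = 1.6488
χ² = 25.8604 + 15.1378 + 9.2598 + 5.4204 + 2.8167 + 1.6488 = 60.144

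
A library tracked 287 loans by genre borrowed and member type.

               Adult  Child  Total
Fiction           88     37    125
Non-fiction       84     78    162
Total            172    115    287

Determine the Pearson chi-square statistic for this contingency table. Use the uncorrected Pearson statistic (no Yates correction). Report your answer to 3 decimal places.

10.108

Grand total N = 287.
Expected counts (row total × column total / N):
  Fiction, Adult: 125×172/287 = 74.9129
  Fiction, Child: 125×115/287 = 50.0871
  Non-fiction, Adult: 162×172/287 = 97.0871
  Non-fiction, Child: 162×115/287 = 64.9129
Contributions (O − E)²/E:
  (88 − 74.9129)²/74.9129 = 2.2863
  (37 − 50.0871)²/50.0871 = 3.4195
  (84 − 97.0871)²/97.0871 = 1.7641
  (78 − 64.9129)²/64.9129 = 2.6385
χ² = 2.2863 + 3.4195 + 1.7641 + 2.6385 = 10.108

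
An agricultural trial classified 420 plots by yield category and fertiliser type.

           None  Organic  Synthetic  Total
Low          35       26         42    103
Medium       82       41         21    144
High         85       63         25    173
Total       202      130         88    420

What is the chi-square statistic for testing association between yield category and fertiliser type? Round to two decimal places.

35.29

Grand total N = 420.
Expected counts (row total × column total / N):
  Low, None: 103×202/420 = 49.538
  Low, Organic: 103×130/420 = 31.881
  Low, Synthetic: 103×88/420 = 21.581
  Medium, None: 144×202/420 = 69.257
  Medium, Organic: 144×130/420 = 44.571
  Medium, Synthetic: 144×88/420 = 30.171
  High, None: 173×202/420 = 83.205
  High, Organic: 173×130/420 = 53.548
  High, Synthetic: 173×88/420 = 36.248
Contributions (O − E)²/E:
  (35 − 49.538)²/49.538 = 4.2665
  (26 − 31.881)²/31.881 = 1.0849
  (42 − 21.581)²/21.581 = 19.3196
  (82 − 69.257)²/69.257 = 2.3447
  (41 − 44.571)²/44.571 = 0.2861
  (21 − 30.171)²/30.171 = 2.7877
  (85 − 83.205)²/83.205 = 0.0387
  (63 − 53.548)²/53.548 = 1.6684
  (25 − 36.248)²/36.248 = 3.4903
χ² = 4.2665 + 1.0849 + 19.3196 + 2.3447 + 0.2861 + 2.7877 + 0.0387 + 1.6684 + 3.4903 = 35.29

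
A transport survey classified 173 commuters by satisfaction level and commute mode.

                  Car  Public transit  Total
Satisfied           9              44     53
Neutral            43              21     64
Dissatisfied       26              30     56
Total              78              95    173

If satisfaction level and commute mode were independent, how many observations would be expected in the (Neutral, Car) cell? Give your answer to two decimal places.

28.86

Row total (Neutral) = 64; column total (Car) = 78; grand total N = 173.
Expected count = (row total × column total) / N = 64 × 78 / 173 = 28.86.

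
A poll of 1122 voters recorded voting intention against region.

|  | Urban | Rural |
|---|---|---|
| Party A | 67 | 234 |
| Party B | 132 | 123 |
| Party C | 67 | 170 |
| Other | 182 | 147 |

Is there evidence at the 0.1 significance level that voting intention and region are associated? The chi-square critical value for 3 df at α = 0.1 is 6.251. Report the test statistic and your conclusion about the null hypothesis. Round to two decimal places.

Row totals: 301, 255, 237, 329. Column totals: 448, 674. Grand total N = 1122.
Expected counts (row total × column total / N):
  Party A, Urban: 301×448/1122 = 120.185
  Party A, Rural: 301×674/1122 = 180.815
  Party B, Urban: 255×448/1122 = 101.818
  Party B, Rural: 255×674/1122 = 153.182
  Party C, Urban: 237×448/1122 = 94.631
  Party C, Rural: 237×674/1122 = 142.369
  Other, Urban: 329×448/1122 = 131.365
  Other, Rural: 329×674/1122 = 197.635
Contributions (O − E)²/E:
  (67 − 120.185)²/120.185 = 23.5358
  (234 − 180.815)²/180.815 = 15.6439
  (132 − 101.818)²/101.818 = 8.9469
  (123 − 153.182)²/153.182 = 5.9469
  (67 − 94.631)²/94.631 = 8.0679
  (170 − 142.369)²/142.369 = 5.3626
  (182 − 131.365)²/131.365 = 19.5174
  (147 − 197.635)²/197.635 = 12.9729
χ² = 23.5358 + 15.6439 + 8.9469 + 5.9469 + 8.0679 + 5.3626 + 19.5174 + 12.9729 = 99.99
df = (4−1)(2−1) = 3. Since 99.99 > 6.251, reject the null hypothesis of independence at α = 0.1.

99.99; reject H₀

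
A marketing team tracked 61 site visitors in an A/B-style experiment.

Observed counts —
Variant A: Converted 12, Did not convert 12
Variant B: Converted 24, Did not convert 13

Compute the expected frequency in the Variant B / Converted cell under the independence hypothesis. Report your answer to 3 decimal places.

Row total (Variant B) = 37; column total (Converted) = 36; grand total N = 61.
Expected count = (row total × column total) / N = 37 × 36 / 61 = 21.836.

21.836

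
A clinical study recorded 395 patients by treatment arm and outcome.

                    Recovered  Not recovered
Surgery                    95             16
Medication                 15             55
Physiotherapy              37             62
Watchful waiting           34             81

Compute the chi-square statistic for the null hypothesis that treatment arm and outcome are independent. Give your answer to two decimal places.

102.56

Row totals: 111, 70, 99, 115. Column totals: 181, 214. Grand total N = 395.
Expected counts (row total × column total / N):
  Surgery, Recovered: 111×181/395 = 50.863
  Surgery, Not recovered: 111×214/395 = 60.137
  Medication, Recovered: 70×181/395 = 32.076
  Medication, Not recovered: 70×214/395 = 37.924
  Physiotherapy, Recovered: 99×181/395 = 45.365
  Physiotherapy, Not recovered: 99×214/395 = 53.635
  Watchful waiting, Recovered: 115×181/395 = 52.696
  Watchful waiting, Not recovered: 115×214/395 = 62.304
Contributions (O − E)²/E:
  (95 − 50.863)²/50.863 = 38.3004
  (16 − 60.137)²/60.137 = 32.3939
  (15 − 32.076)²/32.076 = 9.0906
  (55 − 37.924)²/37.924 = 7.6888
  (37 − 45.365)²/45.365 = 1.5424
  (62 − 53.635)²/53.635 = 1.3046
  (34 − 52.696)²/52.696 = 6.6331
  (81 − 62.304)²/62.304 = 5.6102
χ² = 38.3004 + 32.3939 + 9.0906 + 7.6888 + 1.5424 + 1.3046 + 6.6331 + 5.6102 = 102.56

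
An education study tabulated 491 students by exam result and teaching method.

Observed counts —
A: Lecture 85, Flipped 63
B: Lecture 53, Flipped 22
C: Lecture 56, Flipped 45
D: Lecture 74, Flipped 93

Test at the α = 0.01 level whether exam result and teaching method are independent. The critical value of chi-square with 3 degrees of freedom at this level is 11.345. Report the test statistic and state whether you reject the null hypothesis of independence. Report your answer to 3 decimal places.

15.449; reject H₀

Row totals: 148, 75, 101, 167. Column totals: 268, 223. Grand total N = 491.
Expected counts (row total × column total / N):
  A, Lecture: 148×268/491 = 80.7821
  A, Flipped: 148×223/491 = 67.2179
  B, Lecture: 75×268/491 = 40.9369
  B, Flipped: 75×223/491 = 34.0631
  C, Lecture: 101×268/491 = 55.1283
  C, Flipped: 101×223/491 = 45.8717
  D, Lecture: 167×268/491 = 91.1527
  D, Flipped: 167×223/491 = 75.8473
Contributions (O − E)²/E:
  (85 − 80.7821)²/80.7821 = 0.2202
  (63 − 67.2179)²/67.2179 = 0.2647
  (53 − 40.9369)²/40.9369 = 3.5547
  (22 − 34.0631)²/34.0631 = 4.2720
  (56 − 55.1283)²/55.1283 = 0.0138
  (45 − 45.8717)²/45.8717 = 0.0166
  (74 − 91.1527)²/91.1527 = 3.2277
  (93 − 75.8473)²/75.8473 = 3.8790
χ² = 0.2202 + 0.2647 + 3.5547 + 4.2720 + 0.0138 + 0.0166 + 3.2277 + 3.8790 = 15.449
df = (4−1)(2−1) = 3. Since 15.449 > 11.345, reject the null hypothesis of independence at α = 0.01.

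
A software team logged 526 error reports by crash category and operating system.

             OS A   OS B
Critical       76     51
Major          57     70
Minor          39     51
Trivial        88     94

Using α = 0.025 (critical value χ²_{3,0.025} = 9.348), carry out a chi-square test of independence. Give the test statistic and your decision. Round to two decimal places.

Row totals: 127, 127, 90, 182. Column totals: 260, 266. Grand total N = 526.
Expected counts (row total × column total / N):
  Critical, OS A: 127×260/526 = 62.776
  Critical, OS B: 127×266/526 = 64.224
  Major, OS A: 127×260/526 = 62.776
  Major, OS B: 127×266/526 = 64.224
  Minor, OS A: 90×260/526 = 44.487
  Minor, OS B: 90×266/526 = 45.513
  Trivial, OS A: 182×260/526 = 89.962
  Trivial, OS B: 182×266/526 = 92.038
Contributions (O − E)²/E:
  (76 − 62.776)²/62.776 = 2.7857
  (51 − 64.224)²/64.224 = 2.7229
  (57 − 62.776)²/62.776 = 0.5314
  (70 − 64.224)²/64.224 = 0.5195
  (39 − 44.487)²/44.487 = 0.6768
  (51 − 45.513)²/45.513 = 0.6615
  (88 − 89.962)²/89.962 = 0.0428
  (94 − 92.038)²/92.038 = 0.0418
χ² = 2.7857 + 2.7229 + 0.5314 + 0.5195 + 0.6768 + 0.6615 + 0.0428 + 0.0418 = 7.98
df = (4−1)(2−1) = 3. Since 7.98 < 9.348, fail to reject the null hypothesis of independence at α = 0.025.

7.98; fail to reject H₀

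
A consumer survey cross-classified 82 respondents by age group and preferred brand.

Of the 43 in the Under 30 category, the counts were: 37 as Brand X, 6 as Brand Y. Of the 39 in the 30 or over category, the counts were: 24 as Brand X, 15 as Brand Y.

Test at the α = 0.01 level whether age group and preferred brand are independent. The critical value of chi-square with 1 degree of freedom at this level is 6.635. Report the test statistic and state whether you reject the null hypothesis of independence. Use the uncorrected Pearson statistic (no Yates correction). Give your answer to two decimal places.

6.45; fail to reject H₀

Row totals: 43, 39. Column totals: 61, 21. Grand total N = 82.
Expected counts (row total × column total / N):
  Under 30, Brand X: 43×61/82 = 31.988
  Under 30, Brand Y: 43×21/82 = 11.012
  30 or over, Brand X: 39×61/82 = 29.012
  30 or over, Brand Y: 39×21/82 = 9.988
Contributions (O − E)²/E:
  (37 − 31.988)²/31.988 = 0.7853
  (6 − 11.012)²/11.012 = 2.2812
  (24 − 29.012)²/29.012 = 0.8659
  (15 − 9.988)²/9.988 = 2.5150
χ² = 0.7853 + 2.2812 + 0.8659 + 2.5150 = 6.45
df = (2−1)(2−1) = 1. Since 6.45 < 6.635, fail to reject the null hypothesis of independence at α = 0.01.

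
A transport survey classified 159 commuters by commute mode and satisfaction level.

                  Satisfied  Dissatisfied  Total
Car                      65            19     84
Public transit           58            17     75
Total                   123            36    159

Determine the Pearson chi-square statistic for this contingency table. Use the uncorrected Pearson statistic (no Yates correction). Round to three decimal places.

Grand total N = 159.
Expected counts (row total × column total / N):
  Car, Satisfied: 84×123/159 = 64.9811
  Car, Dissatisfied: 84×36/159 = 19.0189
  Public transit, Satisfied: 75×123/159 = 58.0189
  Public transit, Dissatisfied: 75×36/159 = 16.9811
Contributions (O − E)²/E:
  (65 − 64.9811)²/64.9811 = 0.0000
  (19 − 19.0189)²/19.0189 = 0.0000
  (58 − 58.0189)²/58.0189 = 0.0000
  (17 − 16.9811)²/16.9811 = 0.0000
χ² = 0.0000 + 0.0000 + 0.0000 + 0.0000 = 0.000

0.000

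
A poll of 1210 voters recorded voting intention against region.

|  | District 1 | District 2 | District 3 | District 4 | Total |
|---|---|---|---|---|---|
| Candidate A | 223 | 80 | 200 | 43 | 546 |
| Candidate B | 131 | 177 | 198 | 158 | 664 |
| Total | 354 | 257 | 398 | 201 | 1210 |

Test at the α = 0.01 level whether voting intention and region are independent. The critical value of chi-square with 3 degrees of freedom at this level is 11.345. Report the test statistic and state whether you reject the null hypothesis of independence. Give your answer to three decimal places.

115.922; reject H₀

Grand total N = 1210.
Expected counts (row total × column total / N):
  Candidate A, District 1: 546×354/1210 = 159.7388
  Candidate A, District 2: 546×257/1210 = 115.9686
  Candidate A, District 3: 546×398/1210 = 179.5934
  Candidate A, District 4: 546×201/1210 = 90.6992
  Candidate B, District 1: 664×354/1210 = 194.2612
  Candidate B, District 2: 664×257/1210 = 141.0314
  Candidate B, District 3: 664×398/1210 = 218.4066
  Candidate B, District 4: 664×201/1210 = 110.3008
Contributions (O − E)²/E:
  (223 − 159.7388)²/159.7388 = 25.0533
  (80 − 115.9686)²/115.9686 = 11.1560
  (200 − 179.5934)²/179.5934 = 2.3187
  (43 − 90.6992)²/90.6992 = 25.0853
  (131 − 194.2612)²/194.2612 = 20.6010
  (177 − 141.0314)²/141.0314 = 9.1734
  (198 − 218.4066)²/218.4066 = 1.9067
  (158 − 110.3008)²/110.3008 = 20.6274
χ² = 25.0533 + 11.1560 + 2.3187 + 25.0853 + 20.6010 + 9.1734 + 1.9067 + 20.6274 = 115.922
df = (2−1)(4−1) = 3. Since 115.922 > 11.345, reject the null hypothesis of independence at α = 0.01.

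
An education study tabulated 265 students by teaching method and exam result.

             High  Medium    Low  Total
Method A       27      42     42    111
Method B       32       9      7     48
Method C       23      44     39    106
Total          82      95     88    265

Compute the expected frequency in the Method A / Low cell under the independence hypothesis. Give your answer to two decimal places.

36.86

Row total (Method A) = 111; column total (Low) = 88; grand total N = 265.
Expected count = (row total × column total) / N = 111 × 88 / 265 = 36.86.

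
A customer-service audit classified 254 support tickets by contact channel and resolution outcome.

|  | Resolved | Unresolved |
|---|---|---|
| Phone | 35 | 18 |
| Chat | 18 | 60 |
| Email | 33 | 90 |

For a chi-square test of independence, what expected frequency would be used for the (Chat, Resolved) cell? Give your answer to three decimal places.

26.409

Row total (Chat) = 78; column total (Resolved) = 86; grand total N = 254.
Expected count = (row total × column total) / N = 78 × 86 / 254 = 26.409.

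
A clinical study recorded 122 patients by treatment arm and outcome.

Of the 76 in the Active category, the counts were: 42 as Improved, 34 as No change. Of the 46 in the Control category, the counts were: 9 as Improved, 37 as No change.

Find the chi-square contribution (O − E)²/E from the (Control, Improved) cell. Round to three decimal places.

Row total (Control) = 46; column total (Improved) = 51; N = 122.
Expected count E = 46 × 51 / 122 = 19.2295.
Contribution = (O − E)²/E = (9 − 19.2295)² / 19.2295 = 5.442.

5.442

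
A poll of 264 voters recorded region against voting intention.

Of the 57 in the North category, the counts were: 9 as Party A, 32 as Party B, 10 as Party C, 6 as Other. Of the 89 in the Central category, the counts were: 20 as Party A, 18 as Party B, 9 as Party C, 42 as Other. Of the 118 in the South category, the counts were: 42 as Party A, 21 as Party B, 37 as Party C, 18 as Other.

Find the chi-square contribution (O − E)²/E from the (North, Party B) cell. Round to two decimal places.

Row total (North) = 57; column total (Party B) = 71; N = 264.
Expected count E = 57 × 71 / 264 = 15.330.
Contribution = (O − E)²/E = (32 − 15.330)² / 15.330 = 18.13.

18.13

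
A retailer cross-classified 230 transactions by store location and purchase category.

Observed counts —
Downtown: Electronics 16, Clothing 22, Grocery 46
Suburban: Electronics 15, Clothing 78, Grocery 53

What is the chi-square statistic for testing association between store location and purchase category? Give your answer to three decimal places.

Row totals: 84, 146. Column totals: 31, 100, 99. Grand total N = 230.
Expected counts (row total × column total / N):
  Downtown, Electronics: 84×31/230 = 11.3217
  Downtown, Clothing: 84×100/230 = 36.5217
  Downtown, Grocery: 84×99/230 = 36.1565
  Suburban, Electronics: 146×31/230 = 19.6783
  Suburban, Clothing: 146×100/230 = 63.4783
  Suburban, Grocery: 146×99/230 = 62.8435
Contributions (O − E)²/E:
  (16 − 11.3217)²/11.3217 = 1.9331
  (22 − 36.5217)²/36.5217 = 5.7741
  (46 − 36.1565)²/36.1565 = 2.6799
  (15 − 19.6783)²/19.6783 = 1.1122
  (78 − 63.4783)²/63.4783 = 3.3221
  (53 − 62.8435)²/62.8435 = 1.5418
χ² = 1.9331 + 5.7741 + 2.6799 + 1.1122 + 3.3221 + 1.5418 = 16.363

16.363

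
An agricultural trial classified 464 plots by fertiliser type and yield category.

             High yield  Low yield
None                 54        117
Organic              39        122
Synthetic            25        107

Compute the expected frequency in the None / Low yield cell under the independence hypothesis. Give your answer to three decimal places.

127.513

Row total (None) = 171; column total (Low yield) = 346; grand total N = 464.
Expected count = (row total × column total) / N = 171 × 346 / 464 = 127.513.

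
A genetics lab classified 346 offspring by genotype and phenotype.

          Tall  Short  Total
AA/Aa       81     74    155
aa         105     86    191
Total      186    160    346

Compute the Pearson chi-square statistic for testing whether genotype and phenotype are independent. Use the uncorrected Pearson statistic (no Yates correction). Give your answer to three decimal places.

Grand total N = 346.
Expected counts (row total × column total / N):
  AA/Aa, Tall: 155×186/346 = 83.3237
  AA/Aa, Short: 155×160/346 = 71.6763
  aa, Tall: 191×186/346 = 102.6763
  aa, Short: 191×160/346 = 88.3237
Contributions (O − E)²/E:
  (81 − 83.3237)²/83.3237 = 0.0648
  (74 − 71.6763)²/71.6763 = 0.0753
  (105 − 102.6763)²/102.6763 = 0.0526
  (86 − 88.3237)²/88.3237 = 0.0611
χ² = 0.0648 + 0.0753 + 0.0526 + 0.0611 = 0.254

0.254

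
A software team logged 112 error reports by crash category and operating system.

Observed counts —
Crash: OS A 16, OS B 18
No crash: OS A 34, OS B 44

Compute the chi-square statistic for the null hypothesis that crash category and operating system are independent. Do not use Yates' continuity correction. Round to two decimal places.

Row totals: 34, 78. Column totals: 50, 62. Grand total N = 112.
Expected counts (row total × column total / N):
  Crash, OS A: 34×50/112 = 15.179
  Crash, OS B: 34×62/112 = 18.821
  No crash, OS A: 78×50/112 = 34.821
  No crash, OS B: 78×62/112 = 43.179
Contributions (O − E)²/E:
  (16 − 15.179)²/15.179 = 0.0444
  (18 − 18.821)²/18.821 = 0.0358
  (34 − 34.821)²/34.821 = 0.0194
  (44 − 43.179)²/43.179 = 0.0156
χ² = 0.0444 + 0.0358 + 0.0194 + 0.0156 = 0.12

0.12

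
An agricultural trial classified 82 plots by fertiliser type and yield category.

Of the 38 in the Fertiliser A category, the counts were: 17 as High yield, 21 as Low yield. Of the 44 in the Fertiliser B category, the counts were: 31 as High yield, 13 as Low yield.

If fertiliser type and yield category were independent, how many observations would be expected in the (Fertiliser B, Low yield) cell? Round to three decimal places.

Row total (Fertiliser B) = 44; column total (Low yield) = 34; grand total N = 82.
Expected count = (row total × column total) / N = 44 × 34 / 82 = 18.244.

18.244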